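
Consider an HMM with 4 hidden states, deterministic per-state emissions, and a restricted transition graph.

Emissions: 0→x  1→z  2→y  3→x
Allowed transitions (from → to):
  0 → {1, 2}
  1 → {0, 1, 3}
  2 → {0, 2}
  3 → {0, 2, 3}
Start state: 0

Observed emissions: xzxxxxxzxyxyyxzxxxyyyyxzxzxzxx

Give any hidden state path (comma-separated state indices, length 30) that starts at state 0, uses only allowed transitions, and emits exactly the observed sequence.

0,1,3,3,3,3,0,1,0,2,0,2,2,0,1,3,3,0,2,2,2,2,0,1,0,1,0,1,3,3

  0: obs=x cand={0,3} pick 0 [start]
  1: obs=z cand={1} pick 1 [0->1 ok]
  2: obs=x cand={0,3} pick 3 [1->3 ok]
  3: obs=x cand={0,3} pick 3 [3->3 ok]
  4: obs=x cand={0,3} pick 3 [3->3 ok]
  5: obs=x cand={0,3} pick 3 [3->3 ok]
  6: obs=x cand={0,3} pick 0 [3->0 ok]
  7: obs=z cand={1} pick 1 [0->1 ok]
  8: obs=x cand={0,3} pick 0 [1->0 ok]
  9: obs=y cand={2} pick 2 [0->2 ok]
  10: obs=x cand={0,3} pick 0 [2->0 ok]
  11: obs=y cand={2} pick 2 [0->2 ok]
  12: obs=y cand={2} pick 2 [2->2 ok]
  13: obs=x cand={0,3} pick 0 [2->0 ok]
  14: obs=z cand={1} pick 1 [0->1 ok]
  15: obs=x cand={0,3} pick 3 [1->3 ok]
  16: obs=x cand={0,3} pick 3 [3->3 ok]
  17: obs=x cand={0,3} pick 0 [3->0 ok]
  18: obs=y cand={2} pick 2 [0->2 ok]
  19: obs=y cand={2} pick 2 [2->2 ok]
  20: obs=y cand={2} pick 2 [2->2 ok]
  21: obs=y cand={2} pick 2 [2->2 ok]
  22: obs=x cand={0,3} pick 0 [2->0 ok]
  23: obs=z cand={1} pick 1 [0->1 ok]
  24: obs=x cand={0,3} pick 0 [1->0 ok]
  25: obs=z cand={1} pick 1 [0->1 ok]
  26: obs=x cand={0,3} pick 0 [1->0 ok]
  27: obs=z cand={1} pick 1 [0->1 ok]
  28: obs=x cand={0,3} pick 3 [1->3 ok]
  29: obs=x cand={0,3} pick 3 [3->3 ok]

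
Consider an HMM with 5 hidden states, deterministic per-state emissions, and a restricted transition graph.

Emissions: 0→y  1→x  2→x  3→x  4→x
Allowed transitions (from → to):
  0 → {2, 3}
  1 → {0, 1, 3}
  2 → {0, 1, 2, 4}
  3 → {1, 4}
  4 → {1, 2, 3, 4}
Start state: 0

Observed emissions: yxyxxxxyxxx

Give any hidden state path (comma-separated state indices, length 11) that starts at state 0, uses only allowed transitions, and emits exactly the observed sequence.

0,2,0,3,1,3,1,0,3,4,1

  t0 'y' -> {0}, take 0 (start)
  t1 'x' -> {1,2,3,4}, take 2 (0->2 ok)
  t2 'y' -> {0}, take 0 (2->0 ok)
  t3 'x' -> {1,2,3,4}, take 3 (0->3 ok)
  t4 'x' -> {1,2,3,4}, take 1 (3->1 ok)
  t5 'x' -> {1,2,3,4}, take 3 (1->3 ok)
  t6 'x' -> {1,2,3,4}, take 1 (3->1 ok)
  t7 'y' -> {0}, take 0 (1->0 ok)
  t8 'x' -> {1,2,3,4}, take 3 (0->3 ok)
  t9 'x' -> {1,2,3,4}, take 4 (3->4 ok)
  t10 'x' -> {1,2,3,4}, take 1 (4->1 ok)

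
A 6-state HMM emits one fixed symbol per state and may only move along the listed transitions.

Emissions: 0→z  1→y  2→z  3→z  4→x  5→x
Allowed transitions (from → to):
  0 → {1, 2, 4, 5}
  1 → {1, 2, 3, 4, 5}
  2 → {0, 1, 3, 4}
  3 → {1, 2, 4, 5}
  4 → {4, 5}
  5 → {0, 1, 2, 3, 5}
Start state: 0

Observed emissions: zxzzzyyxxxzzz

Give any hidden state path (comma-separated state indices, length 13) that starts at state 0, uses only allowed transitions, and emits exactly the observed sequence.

0,5,0,2,0,1,1,4,4,5,2,0,2

  [0] z  {0,2,3}  => 0  start
  [1] x  {4,5}  => 5  0->5 ok
  [2] z  {0,2,3}  => 0  5->0 ok
  [3] z  {0,2,3}  => 2  0->2 ok
  [4] z  {0,2,3}  => 0  2->0 ok
  [5] y  {1}  => 1  0->1 ok
  [6] y  {1}  => 1  1->1 ok
  [7] x  {4,5}  => 4  1->4 ok
  [8] x  {4,5}  => 4  4->4 ok
  [9] x  {4,5}  => 5  4->5 ok
  [10] z  {0,2,3}  => 2  5->2 ok
  [11] z  {0,2,3}  => 0  2->0 ok
  [12] z  {0,2,3}  => 2  0->2 ok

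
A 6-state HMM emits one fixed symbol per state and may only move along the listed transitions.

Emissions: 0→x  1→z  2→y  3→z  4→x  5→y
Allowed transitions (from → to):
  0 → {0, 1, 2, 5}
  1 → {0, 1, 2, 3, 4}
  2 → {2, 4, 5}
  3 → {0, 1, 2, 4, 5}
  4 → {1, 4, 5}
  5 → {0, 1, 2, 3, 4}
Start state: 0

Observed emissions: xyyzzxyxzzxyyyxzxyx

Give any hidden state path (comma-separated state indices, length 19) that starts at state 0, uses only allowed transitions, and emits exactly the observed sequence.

0,2,5,1,1,0,5,0,1,3,0,5,2,5,4,1,0,2,4

  pos 0: x in {0,4}, choose 0; start
  pos 1: y in {2,5}, choose 2; 0->2 ok
  pos 2: y in {2,5}, choose 5; 2->5 ok
  pos 3: z in {1,3}, choose 1; 5->1 ok
  pos 4: z in {1,3}, choose 1; 1->1 ok
  pos 5: x in {0,4}, choose 0; 1->0 ok
  pos 6: y in {2,5}, choose 5; 0->5 ok
  pos 7: x in {0,4}, choose 0; 5->0 ok
  pos 8: z in {1,3}, choose 1; 0->1 ok
  pos 9: z in {1,3}, choose 3; 1->3 ok
  pos 10: x in {0,4}, choose 0; 3->0 ok
  pos 11: y in {2,5}, choose 5; 0->5 ok
  pos 12: y in {2,5}, choose 2; 5->2 ok
  pos 13: y in {2,5}, choose 5; 2->5 ok
  pos 14: x in {0,4}, choose 4; 5->4 ok
  pos 15: z in {1,3}, choose 1; 4->1 ok
  pos 16: x in {0,4}, choose 0; 1->0 ok
  pos 17: y in {2,5}, choose 2; 0->2 ok
  pos 18: x in {0,4}, choose 4; 2->4 ok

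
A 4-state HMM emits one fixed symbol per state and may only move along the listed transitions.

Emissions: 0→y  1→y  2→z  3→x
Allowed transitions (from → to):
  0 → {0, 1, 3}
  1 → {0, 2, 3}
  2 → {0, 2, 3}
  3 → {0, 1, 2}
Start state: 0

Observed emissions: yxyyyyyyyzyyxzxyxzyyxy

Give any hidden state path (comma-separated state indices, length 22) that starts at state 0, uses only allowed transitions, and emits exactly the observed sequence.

  t0 'y' -> {0,1}, take 0 (start)
  t1 'x' -> {3}, take 3 (0->3 ok)
  t2 'y' -> {0,1}, take 1 (3->1 ok)
  t3 'y' -> {0,1}, take 0 (1->0 ok)
  t4 'y' -> {0,1}, take 1 (0->1 ok)
  t5 'y' -> {0,1}, take 0 (1->0 ok)
  t6 'y' -> {0,1}, take 1 (0->1 ok)
  t7 'y' -> {0,1}, take 0 (1->0 ok)
  t8 'y' -> {0,1}, take 1 (0->1 ok)
  t9 'z' -> {2}, take 2 (1->2 ok)
  t10 'y' -> {0,1}, take 0 (2->0 ok)
  t11 'y' -> {0,1}, take 0 (0->0 ok)
  t12 'x' -> {3}, take 3 (0->3 ok)
  t13 'z' -> {2}, take 2 (3->2 ok)
  t14 'x' -> {3}, take 3 (2->3 ok)
  t15 'y' -> {0,1}, take 0 (3->0 ok)
  t16 'x' -> {3}, take 3 (0->3 ok)
  t17 'z' -> {2}, take 2 (3->2 ok)
  t18 'y' -> {0,1}, take 0 (2->0 ok)
  t19 'y' -> {0,1}, take 0 (0->0 ok)
  t20 'x' -> {3}, take 3 (0->3 ok)
  t21 'y' -> {0,1}, take 0 (3->0 ok)

0,3,1,0,1,0,1,0,1,2,0,0,3,2,3,0,3,2,0,0,3,0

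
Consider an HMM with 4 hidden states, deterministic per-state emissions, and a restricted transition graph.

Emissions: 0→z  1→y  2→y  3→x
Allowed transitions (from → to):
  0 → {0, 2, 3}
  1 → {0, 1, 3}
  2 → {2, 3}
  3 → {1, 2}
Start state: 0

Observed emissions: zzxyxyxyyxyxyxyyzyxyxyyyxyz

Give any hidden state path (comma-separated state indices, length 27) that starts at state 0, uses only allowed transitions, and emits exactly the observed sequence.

  t0 'z' -> {0}, take 0 (start)
  t1 'z' -> {0}, take 0 (0->0 ok)
  t2 'x' -> {3}, take 3 (0->3 ok)
  t3 'y' -> {1,2}, take 1 (3->1 ok)
  t4 'x' -> {3}, take 3 (1->3 ok)
  t5 'y' -> {1,2}, take 2 (3->2 ok)
  t6 'x' -> {3}, take 3 (2->3 ok)
  t7 'y' -> {1,2}, take 2 (3->2 ok)
  t8 'y' -> {1,2}, take 2 (2->2 ok)
  t9 'x' -> {3}, take 3 (2->3 ok)
  t10 'y' -> {1,2}, take 2 (3->2 ok)
  t11 'x' -> {3}, take 3 (2->3 ok)
  t12 'y' -> {1,2}, take 2 (3->2 ok)
  t13 'x' -> {3}, take 3 (2->3 ok)
  t14 'y' -> {1,2}, take 1 (3->1 ok)
  t15 'y' -> {1,2}, take 1 (1->1 ok)
  t16 'z' -> {0}, take 0 (1->0 ok)
  t17 'y' -> {1,2}, take 2 (0->2 ok)
  t18 'x' -> {3}, take 3 (2->3 ok)
  t19 'y' -> {1,2}, take 2 (3->2 ok)
  t20 'x' -> {3}, take 3 (2->3 ok)
  t21 'y' -> {1,2}, take 2 (3->2 ok)
  t22 'y' -> {1,2}, take 2 (2->2 ok)
  t23 'y' -> {1,2}, take 2 (2->2 ok)
  t24 'x' -> {3}, take 3 (2->3 ok)
  t25 'y' -> {1,2}, take 1 (3->1 ok)
  t26 'z' -> {0}, take 0 (1->0 ok)

0,0,3,1,3,2,3,2,2,3,2,3,2,3,1,1,0,2,3,2,3,2,2,2,3,1,0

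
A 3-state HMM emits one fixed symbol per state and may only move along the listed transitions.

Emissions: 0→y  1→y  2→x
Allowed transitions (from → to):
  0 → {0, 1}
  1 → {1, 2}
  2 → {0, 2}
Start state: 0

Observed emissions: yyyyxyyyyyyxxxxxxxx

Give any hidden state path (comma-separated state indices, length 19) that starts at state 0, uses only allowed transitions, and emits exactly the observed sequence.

  t0 'y' -> {0,1}, take 0 (start)
  t1 'y' -> {0,1}, take 0 (0->0 ok)
  t2 'y' -> {0,1}, take 0 (0->0 ok)
  t3 'y' -> {0,1}, take 1 (0->1 ok)
  t4 'x' -> {2}, take 2 (1->2 ok)
  t5 'y' -> {0,1}, take 0 (2->0 ok)
  t6 'y' -> {0,1}, take 0 (0->0 ok)
  t7 'y' -> {0,1}, take 0 (0->0 ok)
  t8 'y' -> {0,1}, take 1 (0->1 ok)
  t9 'y' -> {0,1}, take 1 (1->1 ok)
  t10 'y' -> {0,1}, take 1 (1->1 ok)
  t11 'x' -> {2}, take 2 (1->2 ok)
  t12 'x' -> {2}, take 2 (2->2 ok)
  t13 'x' -> {2}, take 2 (2->2 ok)
  t14 'x' -> {2}, take 2 (2->2 ok)
  t15 'x' -> {2}, take 2 (2->2 ok)
  t16 'x' -> {2}, take 2 (2->2 ok)
  t17 'x' -> {2}, take 2 (2->2 ok)
  t18 'x' -> {2}, take 2 (2->2 ok)

0,0,0,1,2,0,0,0,1,1,1,2,2,2,2,2,2,2,2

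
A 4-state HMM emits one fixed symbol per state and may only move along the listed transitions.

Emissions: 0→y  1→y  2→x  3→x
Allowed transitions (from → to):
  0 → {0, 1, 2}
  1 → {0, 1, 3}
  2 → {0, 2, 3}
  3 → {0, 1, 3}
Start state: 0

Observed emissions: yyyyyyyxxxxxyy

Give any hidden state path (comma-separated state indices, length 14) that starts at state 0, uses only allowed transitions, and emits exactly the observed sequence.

0,1,0,0,1,0,0,2,2,2,2,3,0,1

  [0] y  {0,1}  => 0  start
  [1] y  {0,1}  => 1  0->1 ok
  [2] y  {0,1}  => 0  1->0 ok
  [3] y  {0,1}  => 0  0->0 ok
  [4] y  {0,1}  => 1  0->1 ok
  [5] y  {0,1}  => 0  1->0 ok
  [6] y  {0,1}  => 0  0->0 ok
  [7] x  {2,3}  => 2  0->2 ok
  [8] x  {2,3}  => 2  2->2 ok
  [9] x  {2,3}  => 2  2->2 ok
  [10] x  {2,3}  => 2  2->2 ok
  [11] x  {2,3}  => 3  2->3 ok
  [12] y  {0,1}  => 0  3->0 ok
  [13] y  {0,1}  => 1  0->1 ok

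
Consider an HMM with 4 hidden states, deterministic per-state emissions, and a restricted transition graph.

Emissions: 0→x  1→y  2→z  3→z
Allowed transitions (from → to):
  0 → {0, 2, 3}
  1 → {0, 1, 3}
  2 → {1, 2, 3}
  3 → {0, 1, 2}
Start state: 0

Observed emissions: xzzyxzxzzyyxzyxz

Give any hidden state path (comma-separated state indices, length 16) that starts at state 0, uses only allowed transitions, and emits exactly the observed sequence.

0,3,2,1,0,3,0,2,3,1,1,0,2,1,0,2

  pos 0: x in {0}, choose 0; start
  pos 1: z in {2,3}, choose 3; 0->3 ok
  pos 2: z in {2,3}, choose 2; 3->2 ok
  pos 3: y in {1}, choose 1; 2->1 ok
  pos 4: x in {0}, choose 0; 1->0 ok
  pos 5: z in {2,3}, choose 3; 0->3 ok
  pos 6: x in {0}, choose 0; 3->0 ok
  pos 7: z in {2,3}, choose 2; 0->2 ok
  pos 8: z in {2,3}, choose 3; 2->3 ok
  pos 9: y in {1}, choose 1; 3->1 ok
  pos 10: y in {1}, choose 1; 1->1 ok
  pos 11: x in {0}, choose 0; 1->0 ok
  pos 12: z in {2,3}, choose 2; 0->2 ok
  pos 13: y in {1}, choose 1; 2->1 ok
  pos 14: x in {0}, choose 0; 1->0 ok
  pos 15: z in {2,3}, choose 2; 0->2 ok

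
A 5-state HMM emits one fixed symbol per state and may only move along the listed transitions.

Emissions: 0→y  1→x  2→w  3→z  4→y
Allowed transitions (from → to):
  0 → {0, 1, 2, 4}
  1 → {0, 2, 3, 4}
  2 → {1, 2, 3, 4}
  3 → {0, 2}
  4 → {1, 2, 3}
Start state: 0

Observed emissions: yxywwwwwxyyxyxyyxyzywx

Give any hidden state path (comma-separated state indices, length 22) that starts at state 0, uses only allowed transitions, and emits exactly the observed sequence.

0,1,4,2,2,2,2,2,1,0,0,1,0,1,0,4,1,4,3,0,2,1

  [0] y  {0,4}  => 0  start
  [1] x  {1}  => 1  0->1 ok
  [2] y  {0,4}  => 4  1->4 ok
  [3] w  {2}  => 2  4->2 ok
  [4] w  {2}  => 2  2->2 ok
  [5] w  {2}  => 2  2->2 ok
  [6] w  {2}  => 2  2->2 ok
  [7] w  {2}  => 2  2->2 ok
  [8] x  {1}  => 1  2->1 ok
  [9] y  {0,4}  => 0  1->0 ok
  [10] y  {0,4}  => 0  0->0 ok
  [11] x  {1}  => 1  0->1 ok
  [12] y  {0,4}  => 0  1->0 ok
  [13] x  {1}  => 1  0->1 ok
  [14] y  {0,4}  => 0  1->0 ok
  [15] y  {0,4}  => 4  0->4 ok
  [16] x  {1}  => 1  4->1 ok
  [17] y  {0,4}  => 4  1->4 ok
  [18] z  {3}  => 3  4->3 ok
  [19] y  {0,4}  => 0  3->0 ok
  [20] w  {2}  => 2  0->2 ok
  [21] x  {1}  => 1  2->1 ok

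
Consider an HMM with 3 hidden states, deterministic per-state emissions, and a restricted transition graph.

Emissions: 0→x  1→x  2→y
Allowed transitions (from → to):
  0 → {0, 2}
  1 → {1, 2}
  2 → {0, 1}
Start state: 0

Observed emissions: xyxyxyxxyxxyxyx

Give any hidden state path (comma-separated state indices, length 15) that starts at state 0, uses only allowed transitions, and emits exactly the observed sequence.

0,2,0,2,1,2,1,1,2,0,0,2,0,2,1

  t0 'x' -> {0,1}, take 0 (start)
  t1 'y' -> {2}, take 2 (0->2 ok)
  t2 'x' -> {0,1}, take 0 (2->0 ok)
  t3 'y' -> {2}, take 2 (0->2 ok)
  t4 'x' -> {0,1}, take 1 (2->1 ok)
  t5 'y' -> {2}, take 2 (1->2 ok)
  t6 'x' -> {0,1}, take 1 (2->1 ok)
  t7 'x' -> {0,1}, take 1 (1->1 ok)
  t8 'y' -> {2}, take 2 (1->2 ok)
  t9 'x' -> {0,1}, take 0 (2->0 ok)
  t10 'x' -> {0,1}, take 0 (0->0 ok)
  t11 'y' -> {2}, take 2 (0->2 ok)
  t12 'x' -> {0,1}, take 0 (2->0 ok)
  t13 'y' -> {2}, take 2 (0->2 ok)
  t14 'x' -> {0,1}, take 1 (2->1 ok)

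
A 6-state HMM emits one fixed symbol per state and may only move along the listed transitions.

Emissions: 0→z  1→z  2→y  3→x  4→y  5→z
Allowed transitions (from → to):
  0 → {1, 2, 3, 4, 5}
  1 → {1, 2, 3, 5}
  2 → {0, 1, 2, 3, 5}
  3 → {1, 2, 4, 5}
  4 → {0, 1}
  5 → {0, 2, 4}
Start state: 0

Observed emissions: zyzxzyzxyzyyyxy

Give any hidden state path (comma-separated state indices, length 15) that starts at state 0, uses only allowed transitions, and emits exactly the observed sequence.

  pos 0: z in {0,1,5}, choose 0; start
  pos 1: y in {2,4}, choose 4; 0->4 ok
  pos 2: z in {0,1,5}, choose 1; 4->1 ok
  pos 3: x in {3}, choose 3; 1->3 ok
  pos 4: z in {0,1,5}, choose 1; 3->1 ok
  pos 5: y in {2,4}, choose 2; 1->2 ok
  pos 6: z in {0,1,5}, choose 0; 2->0 ok
  pos 7: x in {3}, choose 3; 0->3 ok
  pos 8: y in {2,4}, choose 4; 3->4 ok
  pos 9: z in {0,1,5}, choose 1; 4->1 ok
  pos 10: y in {2,4}, choose 2; 1->2 ok
  pos 11: y in {2,4}, choose 2; 2->2 ok
  pos 12: y in {2,4}, choose 2; 2->2 ok
  pos 13: x in {3}, choose 3; 2->3 ok
  pos 14: y in {2,4}, choose 4; 3->4 ok

0,4,1,3,1,2,0,3,4,1,2,2,2,3,4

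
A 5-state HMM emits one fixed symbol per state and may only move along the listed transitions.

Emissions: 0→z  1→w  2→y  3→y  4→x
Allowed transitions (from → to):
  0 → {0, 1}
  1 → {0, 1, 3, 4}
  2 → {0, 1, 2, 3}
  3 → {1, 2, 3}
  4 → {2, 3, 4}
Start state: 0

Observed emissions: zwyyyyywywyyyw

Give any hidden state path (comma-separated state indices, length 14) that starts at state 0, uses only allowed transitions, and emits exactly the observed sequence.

0,1,3,3,3,3,3,1,3,1,3,2,2,1

  [0] z  {0}  => 0  start
  [1] w  {1}  => 1  0->1 ok
  [2] y  {2,3}  => 3  1->3 ok
  [3] y  {2,3}  => 3  3->3 ok
  [4] y  {2,3}  => 3  3->3 ok
  [5] y  {2,3}  => 3  3->3 ok
  [6] y  {2,3}  => 3  3->3 ok
  [7] w  {1}  => 1  3->1 ok
  [8] y  {2,3}  => 3  1->3 ok
  [9] w  {1}  => 1  3->1 ok
  [10] y  {2,3}  => 3  1->3 ok
  [11] y  {2,3}  => 2  3->2 ok
  [12] y  {2,3}  => 2  2->2 ok
  [13] w  {1}  => 1  2->1 ok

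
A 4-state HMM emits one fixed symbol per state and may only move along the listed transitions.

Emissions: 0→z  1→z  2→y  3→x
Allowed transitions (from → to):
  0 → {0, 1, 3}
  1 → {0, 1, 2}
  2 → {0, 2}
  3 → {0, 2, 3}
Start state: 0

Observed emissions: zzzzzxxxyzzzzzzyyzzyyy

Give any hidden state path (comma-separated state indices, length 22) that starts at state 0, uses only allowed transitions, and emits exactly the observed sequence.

0,0,1,0,0,3,3,3,2,0,1,1,1,0,1,2,2,0,1,2,2,2

  0: obs=z cand={0,1} pick 0 [start]
  1: obs=z cand={0,1} pick 0 [0->0 ok]
  2: obs=z cand={0,1} pick 1 [0->1 ok]
  3: obs=z cand={0,1} pick 0 [1->0 ok]
  4: obs=z cand={0,1} pick 0 [0->0 ok]
  5: obs=x cand={3} pick 3 [0->3 ok]
  6: obs=x cand={3} pick 3 [3->3 ok]
  7: obs=x cand={3} pick 3 [3->3 ok]
  8: obs=y cand={2} pick 2 [3->2 ok]
  9: obs=z cand={0,1} pick 0 [2->0 ok]
  10: obs=z cand={0,1} pick 1 [0->1 ok]
  11: obs=z cand={0,1} pick 1 [1->1 ok]
  12: obs=z cand={0,1} pick 1 [1->1 ok]
  13: obs=z cand={0,1} pick 0 [1->0 ok]
  14: obs=z cand={0,1} pick 1 [0->1 ok]
  15: obs=y cand={2} pick 2 [1->2 ok]
  16: obs=y cand={2} pick 2 [2->2 ok]
  17: obs=z cand={0,1} pick 0 [2->0 ok]
  18: obs=z cand={0,1} pick 1 [0->1 ok]
  19: obs=y cand={2} pick 2 [1->2 ok]
  20: obs=y cand={2} pick 2 [2->2 ok]
  21: obs=y cand={2} pick 2 [2->2 ok]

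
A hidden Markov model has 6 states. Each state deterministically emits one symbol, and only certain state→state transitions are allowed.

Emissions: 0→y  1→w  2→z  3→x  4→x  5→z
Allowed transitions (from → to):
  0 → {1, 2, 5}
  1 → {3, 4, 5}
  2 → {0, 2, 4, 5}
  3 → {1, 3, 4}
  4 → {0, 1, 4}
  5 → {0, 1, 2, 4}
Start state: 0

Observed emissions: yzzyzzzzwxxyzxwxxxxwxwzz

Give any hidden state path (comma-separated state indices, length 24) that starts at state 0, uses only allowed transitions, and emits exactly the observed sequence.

  0: obs=y cand={0} pick 0 [start]
  1: obs=z cand={2,5} pick 2 [0->2 ok]
  2: obs=z cand={2,5} pick 5 [2->5 ok]
  3: obs=y cand={0} pick 0 [5->0 ok]
  4: obs=z cand={2,5} pick 5 [0->5 ok]
  5: obs=z cand={2,5} pick 2 [5->2 ok]
  6: obs=z cand={2,5} pick 2 [2->2 ok]
  7: obs=z cand={2,5} pick 5 [2->5 ok]
  8: obs=w cand={1} pick 1 [5->1 ok]
  9: obs=x cand={3,4} pick 3 [1->3 ok]
  10: obs=x cand={3,4} pick 4 [3->4 ok]
  11: obs=y cand={0} pick 0 [4->0 ok]
  12: obs=z cand={2,5} pick 2 [0->2 ok]
  13: obs=x cand={3,4} pick 4 [2->4 ok]
  14: obs=w cand={1} pick 1 [4->1 ok]
  15: obs=x cand={3,4} pick 3 [1->3 ok]
  16: obs=x cand={3,4} pick 3 [3->3 ok]
  17: obs=x cand={3,4} pick 3 [3->3 ok]
  18: obs=x cand={3,4} pick 4 [3->4 ok]
  19: obs=w cand={1} pick 1 [4->1 ok]
  20: obs=x cand={3,4} pick 3 [1->3 ok]
  21: obs=w cand={1} pick 1 [3->1 ok]
  22: obs=z cand={2,5} pick 5 [1->5 ok]
  23: obs=z cand={2,5} pick 2 [5->2 ok]

0,2,5,0,5,2,2,5,1,3,4,0,2,4,1,3,3,3,4,1,3,1,5,2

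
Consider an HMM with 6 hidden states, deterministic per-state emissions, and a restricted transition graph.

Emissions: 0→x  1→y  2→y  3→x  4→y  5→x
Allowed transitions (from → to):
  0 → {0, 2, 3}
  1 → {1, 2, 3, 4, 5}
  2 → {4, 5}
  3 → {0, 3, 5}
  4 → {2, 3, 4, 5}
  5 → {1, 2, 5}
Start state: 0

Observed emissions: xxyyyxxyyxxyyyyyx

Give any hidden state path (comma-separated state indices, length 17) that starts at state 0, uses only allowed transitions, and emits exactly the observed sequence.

  pos 0: x in {0,3,5}, choose 0; start
  pos 1: x in {0,3,5}, choose 0; 0->0 ok
  pos 2: y in {1,2,4}, choose 2; 0->2 ok
  pos 3: y in {1,2,4}, choose 4; 2->4 ok
  pos 4: y in {1,2,4}, choose 2; 4->2 ok
  pos 5: x in {0,3,5}, choose 5; 2->5 ok
  pos 6: x in {0,3,5}, choose 5; 5->5 ok
  pos 7: y in {1,2,4}, choose 1; 5->1 ok
  pos 8: y in {1,2,4}, choose 4; 1->4 ok
  pos 9: x in {0,3,5}, choose 5; 4->5 ok
  pos 10: x in {0,3,5}, choose 5; 5->5 ok
  pos 11: y in {1,2,4}, choose 1; 5->1 ok
  pos 12: y in {1,2,4}, choose 4; 1->4 ok
  pos 13: y in {1,2,4}, choose 2; 4->2 ok
  pos 14: y in {1,2,4}, choose 4; 2->4 ok
  pos 15: y in {1,2,4}, choose 4; 4->4 ok
  pos 16: x in {0,3,5}, choose 5; 4->5 ok

0,0,2,4,2,5,5,1,4,5,5,1,4,2,4,4,5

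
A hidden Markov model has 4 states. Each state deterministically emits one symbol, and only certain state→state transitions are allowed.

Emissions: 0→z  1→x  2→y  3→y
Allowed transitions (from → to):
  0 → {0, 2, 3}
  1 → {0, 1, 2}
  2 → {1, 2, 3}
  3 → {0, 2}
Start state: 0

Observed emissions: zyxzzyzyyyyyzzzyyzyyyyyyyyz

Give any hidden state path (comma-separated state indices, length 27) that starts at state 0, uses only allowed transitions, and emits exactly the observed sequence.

0,2,1,0,0,3,0,2,2,3,2,3,0,0,0,2,3,0,3,2,2,2,3,2,2,3,0

  [0] z  {0}  => 0  start
  [1] y  {2,3}  => 2  0->2 ok
  [2] x  {1}  => 1  2->1 ok
  [3] z  {0}  => 0  1->0 ok
  [4] z  {0}  => 0  0->0 ok
  [5] y  {2,3}  => 3  0->3 ok
  [6] z  {0}  => 0  3->0 ok
  [7] y  {2,3}  => 2  0->2 ok
  [8] y  {2,3}  => 2  2->2 ok
  [9] y  {2,3}  => 3  2->3 ok
  [10] y  {2,3}  => 2  3->2 ok
  [11] y  {2,3}  => 3  2->3 ok
  [12] z  {0}  => 0  3->0 ok
  [13] z  {0}  => 0  0->0 ok
  [14] z  {0}  => 0  0->0 ok
  [15] y  {2,3}  => 2  0->2 ok
  [16] y  {2,3}  => 3  2->3 ok
  [17] z  {0}  => 0  3->0 ok
  [18] y  {2,3}  => 3  0->3 ok
  [19] y  {2,3}  => 2  3->2 ok
  [20] y  {2,3}  => 2  2->2 ok
  [21] y  {2,3}  => 2  2->2 ok
  [22] y  {2,3}  => 3  2->3 ok
  [23] y  {2,3}  => 2  3->2 ok
  [24] y  {2,3}  => 2  2->2 ok
  [25] y  {2,3}  => 3  2->3 ok
  [26] z  {0}  => 0  3->0 ok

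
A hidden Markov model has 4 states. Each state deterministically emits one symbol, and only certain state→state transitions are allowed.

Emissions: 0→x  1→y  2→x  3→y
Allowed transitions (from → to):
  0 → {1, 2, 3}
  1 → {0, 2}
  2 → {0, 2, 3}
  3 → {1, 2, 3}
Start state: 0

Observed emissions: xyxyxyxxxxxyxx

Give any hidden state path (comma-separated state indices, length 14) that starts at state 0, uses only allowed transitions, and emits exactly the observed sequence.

0,1,0,1,0,1,2,0,2,2,2,3,2,0

  [0] x  {0,2}  => 0  start
  [1] y  {1,3}  => 1  0->1 ok
  [2] x  {0,2}  => 0  1->0 ok
  [3] y  {1,3}  => 1  0->1 ok
  [4] x  {0,2}  => 0  1->0 ok
  [5] y  {1,3}  => 1  0->1 ok
  [6] x  {0,2}  => 2  1->2 ok
  [7] x  {0,2}  => 0  2->0 ok
  [8] x  {0,2}  => 2  0->2 ok
  [9] x  {0,2}  => 2  2->2 ok
  [10] x  {0,2}  => 2  2->2 ok
  [11] y  {1,3}  => 3  2->3 ok
  [12] x  {0,2}  => 2  3->2 ok
  [13] x  {0,2}  => 0  2->0 ok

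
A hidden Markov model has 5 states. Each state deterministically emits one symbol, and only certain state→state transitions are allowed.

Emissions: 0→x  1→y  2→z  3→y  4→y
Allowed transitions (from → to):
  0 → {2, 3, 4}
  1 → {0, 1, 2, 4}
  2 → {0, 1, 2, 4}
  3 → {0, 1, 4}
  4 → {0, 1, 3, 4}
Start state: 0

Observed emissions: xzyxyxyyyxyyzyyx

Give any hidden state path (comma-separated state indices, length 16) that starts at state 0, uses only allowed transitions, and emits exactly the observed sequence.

  0: obs=x cand={0} pick 0 [start]
  1: obs=z cand={2} pick 2 [0->2 ok]
  2: obs=y cand={1,3,4} pick 1 [2->1 ok]
  3: obs=x cand={0} pick 0 [1->0 ok]
  4: obs=y cand={1,3,4} pick 4 [0->4 ok]
  5: obs=x cand={0} pick 0 [4->0 ok]
  6: obs=y cand={1,3,4} pick 4 [0->4 ok]
  7: obs=y cand={1,3,4} pick 1 [4->1 ok]
  8: obs=y cand={1,3,4} pick 1 [1->1 ok]
  9: obs=x cand={0} pick 0 [1->0 ok]
  10: obs=y cand={1,3,4} pick 3 [0->3 ok]
  11: obs=y cand={1,3,4} pick 1 [3->1 ok]
  12: obs=z cand={2} pick 2 [1->2 ok]
  13: obs=y cand={1,3,4} pick 4 [2->4 ok]
  14: obs=y cand={1,3,4} pick 1 [4->1 ok]
  15: obs=x cand={0} pick 0 [1->0 ok]

0,2,1,0,4,0,4,1,1,0,3,1,2,4,1,0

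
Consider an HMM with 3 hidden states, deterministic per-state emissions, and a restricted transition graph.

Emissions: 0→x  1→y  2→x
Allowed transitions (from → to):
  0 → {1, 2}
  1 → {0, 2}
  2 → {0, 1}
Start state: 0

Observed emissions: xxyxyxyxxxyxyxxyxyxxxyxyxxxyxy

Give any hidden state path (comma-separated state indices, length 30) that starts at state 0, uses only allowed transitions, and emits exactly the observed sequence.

  t0 'x' -> {0,2}, take 0 (start)
  t1 'x' -> {0,2}, take 2 (0->2 ok)
  t2 'y' -> {1}, take 1 (2->1 ok)
  t3 'x' -> {0,2}, take 2 (1->2 ok)
  t4 'y' -> {1}, take 1 (2->1 ok)
  t5 'x' -> {0,2}, take 2 (1->2 ok)
  t6 'y' -> {1}, take 1 (2->1 ok)
  t7 'x' -> {0,2}, take 2 (1->2 ok)
  t8 'x' -> {0,2}, take 0 (2->0 ok)
  t9 'x' -> {0,2}, take 2 (0->2 ok)
  t10 'y' -> {1}, take 1 (2->1 ok)
  t11 'x' -> {0,2}, take 2 (1->2 ok)
  t12 'y' -> {1}, take 1 (2->1 ok)
  t13 'x' -> {0,2}, take 2 (1->2 ok)
  t14 'x' -> {0,2}, take 0 (2->0 ok)
  t15 'y' -> {1}, take 1 (0->1 ok)
  t16 'x' -> {0,2}, take 2 (1->2 ok)
  t17 'y' -> {1}, take 1 (2->1 ok)
  t18 'x' -> {0,2}, take 0 (1->0 ok)
  t19 'x' -> {0,2}, take 2 (0->2 ok)
  t20 'x' -> {0,2}, take 0 (2->0 ok)
  t21 'y' -> {1}, take 1 (0->1 ok)
  t22 'x' -> {0,2}, take 2 (1->2 ok)
  t23 'y' -> {1}, take 1 (2->1 ok)
  t24 'x' -> {0,2}, take 0 (1->0 ok)
  t25 'x' -> {0,2}, take 2 (0->2 ok)
  t26 'x' -> {0,2}, take 0 (2->0 ok)
  t27 'y' -> {1}, take 1 (0->1 ok)
  t28 'x' -> {0,2}, take 2 (1->2 ok)
  t29 'y' -> {1}, take 1 (2->1 ok)

0,2,1,2,1,2,1,2,0,2,1,2,1,2,0,1,2,1,0,2,0,1,2,1,0,2,0,1,2,1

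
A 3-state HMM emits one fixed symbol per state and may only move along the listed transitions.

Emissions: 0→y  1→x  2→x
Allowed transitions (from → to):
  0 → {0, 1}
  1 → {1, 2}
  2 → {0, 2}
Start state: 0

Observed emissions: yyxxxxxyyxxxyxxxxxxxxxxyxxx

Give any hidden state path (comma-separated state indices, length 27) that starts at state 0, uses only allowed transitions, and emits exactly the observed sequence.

0,0,1,2,2,2,2,0,0,1,1,2,0,1,1,1,1,1,1,2,2,2,2,0,1,1,2

  pos 0: y in {0}, choose 0; start
  pos 1: y in {0}, choose 0; 0->0 ok
  pos 2: x in {1,2}, choose 1; 0->1 ok
  pos 3: x in {1,2}, choose 2; 1->2 ok
  pos 4: x in {1,2}, choose 2; 2->2 ok
  pos 5: x in {1,2}, choose 2; 2->2 ok
  pos 6: x in {1,2}, choose 2; 2->2 ok
  pos 7: y in {0}, choose 0; 2->0 ok
  pos 8: y in {0}, choose 0; 0->0 ok
  pos 9: x in {1,2}, choose 1; 0->1 ok
  pos 10: x in {1,2}, choose 1; 1->1 ok
  pos 11: x in {1,2}, choose 2; 1->2 ok
  pos 12: y in {0}, choose 0; 2->0 ok
  pos 13: x in {1,2}, choose 1; 0->1 ok
  pos 14: x in {1,2}, choose 1; 1->1 ok
  pos 15: x in {1,2}, choose 1; 1->1 ok
  pos 16: x in {1,2}, choose 1; 1->1 ok
  pos 17: x in {1,2}, choose 1; 1->1 ok
  pos 18: x in {1,2}, choose 1; 1->1 ok
  pos 19: x in {1,2}, choose 2; 1->2 ok
  pos 20: x in {1,2}, choose 2; 2->2 ok
  pos 21: x in {1,2}, choose 2; 2->2 ok
  pos 22: x in {1,2}, choose 2; 2->2 ok
  pos 23: y in {0}, choose 0; 2->0 ok
  pos 24: x in {1,2}, choose 1; 0->1 ok
  pos 25: x in {1,2}, choose 1; 1->1 ok
  pos 26: x in {1,2}, choose 2; 1->2 ok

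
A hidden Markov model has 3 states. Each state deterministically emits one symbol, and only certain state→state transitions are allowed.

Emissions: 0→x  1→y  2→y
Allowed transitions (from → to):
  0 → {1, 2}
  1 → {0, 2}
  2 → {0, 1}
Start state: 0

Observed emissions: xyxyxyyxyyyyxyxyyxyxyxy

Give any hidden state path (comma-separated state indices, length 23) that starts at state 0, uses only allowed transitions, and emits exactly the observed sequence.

  [0] x  {0}  => 0  start
  [1] y  {1,2}  => 1  0->1 ok
  [2] x  {0}  => 0  1->0 ok
  [3] y  {1,2}  => 2  0->2 ok
  [4] x  {0}  => 0  2->0 ok
  [5] y  {1,2}  => 2  0->2 ok
  [6] y  {1,2}  => 1  2->1 ok
  [7] x  {0}  => 0  1->0 ok
  [8] y  {1,2}  => 2  0->2 ok
  [9] y  {1,2}  => 1  2->1 ok
  [10] y  {1,2}  => 2  1->2 ok
  [11] y  {1,2}  => 1  2->1 ok
  [12] x  {0}  => 0  1->0 ok
  [13] y  {1,2}  => 1  0->1 ok
  [14] x  {0}  => 0  1->0 ok
  [15] y  {1,2}  => 1  0->1 ok
  [16] y  {1,2}  => 2  1->2 ok
  [17] x  {0}  => 0  2->0 ok
  [18] y  {1,2}  => 1  0->1 ok
  [19] x  {0}  => 0  1->0 ok
  [20] y  {1,2}  => 2  0->2 ok
  [21] x  {0}  => 0  2->0 ok
  [22] y  {1,2}  => 2  0->2 ok

0,1,0,2,0,2,1,0,2,1,2,1,0,1,0,1,2,0,1,0,2,0,2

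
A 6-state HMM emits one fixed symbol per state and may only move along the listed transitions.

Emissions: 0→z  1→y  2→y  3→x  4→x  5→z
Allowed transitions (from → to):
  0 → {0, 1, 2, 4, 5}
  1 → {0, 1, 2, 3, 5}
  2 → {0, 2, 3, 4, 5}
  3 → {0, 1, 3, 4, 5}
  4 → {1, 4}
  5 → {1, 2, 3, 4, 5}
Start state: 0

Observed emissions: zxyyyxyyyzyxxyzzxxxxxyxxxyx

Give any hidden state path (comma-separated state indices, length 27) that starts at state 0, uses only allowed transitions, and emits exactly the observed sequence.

  pos 0: z in {0,5}, choose 0; start
  pos 1: x in {3,4}, choose 4; 0->4 ok
  pos 2: y in {1,2}, choose 1; 4->1 ok
  pos 3: y in {1,2}, choose 1; 1->1 ok
  pos 4: y in {1,2}, choose 2; 1->2 ok
  pos 5: x in {3,4}, choose 3; 2->3 ok
  pos 6: y in {1,2}, choose 1; 3->1 ok
  pos 7: y in {1,2}, choose 2; 1->2 ok
  pos 8: y in {1,2}, choose 2; 2->2 ok
  pos 9: z in {0,5}, choose 0; 2->0 ok
  pos 10: y in {1,2}, choose 2; 0->2 ok
  pos 11: x in {3,4}, choose 4; 2->4 ok
  pos 12: x in {3,4}, choose 4; 4->4 ok
  pos 13: y in {1,2}, choose 1; 4->1 ok
  pos 14: z in {0,5}, choose 0; 1->0 ok
  pos 15: z in {0,5}, choose 5; 0->5 ok
  pos 16: x in {3,4}, choose 3; 5->3 ok
  pos 17: x in {3,4}, choose 4; 3->4 ok
  pos 18: x in {3,4}, choose 4; 4->4 ok
  pos 19: x in {3,4}, choose 4; 4->4 ok
  pos 20: x in {3,4}, choose 4; 4->4 ok
  pos 21: y in {1,2}, choose 1; 4->1 ok
  pos 22: x in {3,4}, choose 3; 1->3 ok
  pos 23: x in {3,4}, choose 3; 3->3 ok
  pos 24: x in {3,4}, choose 4; 3->4 ok
  pos 25: y in {1,2}, choose 1; 4->1 ok
  pos 26: x in {3,4}, choose 3; 1->3 ok

0,4,1,1,2,3,1,2,2,0,2,4,4,1,0,5,3,4,4,4,4,1,3,3,4,1,3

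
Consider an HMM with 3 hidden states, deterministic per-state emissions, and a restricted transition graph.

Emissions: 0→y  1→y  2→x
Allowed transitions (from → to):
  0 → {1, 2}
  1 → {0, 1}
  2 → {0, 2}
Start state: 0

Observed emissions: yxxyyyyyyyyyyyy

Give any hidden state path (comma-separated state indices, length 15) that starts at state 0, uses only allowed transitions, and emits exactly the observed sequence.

  t0 'y' -> {0,1}, take 0 (start)
  t1 'x' -> {2}, take 2 (0->2 ok)
  t2 'x' -> {2}, take 2 (2->2 ok)
  t3 'y' -> {0,1}, take 0 (2->0 ok)
  t4 'y' -> {0,1}, take 1 (0->1 ok)
  t5 'y' -> {0,1}, take 1 (1->1 ok)
  t6 'y' -> {0,1}, take 1 (1->1 ok)
  t7 'y' -> {0,1}, take 1 (1->1 ok)
  t8 'y' -> {0,1}, take 0 (1->0 ok)
  t9 'y' -> {0,1}, take 1 (0->1 ok)
  t10 'y' -> {0,1}, take 0 (1->0 ok)
  t11 'y' -> {0,1}, take 1 (0->1 ok)
  t12 'y' -> {0,1}, take 0 (1->0 ok)
  t13 'y' -> {0,1}, take 1 (0->1 ok)
  t14 'y' -> {0,1}, take 0 (1->0 ok)

0,2,2,0,1,1,1,1,0,1,0,1,0,1,0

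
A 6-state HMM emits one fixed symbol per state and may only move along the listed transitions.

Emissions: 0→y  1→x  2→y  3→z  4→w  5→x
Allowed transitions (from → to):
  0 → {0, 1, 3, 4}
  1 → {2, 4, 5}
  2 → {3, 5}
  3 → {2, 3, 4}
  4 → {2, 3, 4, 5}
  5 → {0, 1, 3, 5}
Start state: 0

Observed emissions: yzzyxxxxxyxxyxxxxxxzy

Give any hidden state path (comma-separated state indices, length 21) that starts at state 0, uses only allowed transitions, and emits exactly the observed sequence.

  t0 'y' -> {0,2}, take 0 (start)
  t1 'z' -> {3}, take 3 (0->3 ok)
  t2 'z' -> {3}, take 3 (3->3 ok)
  t3 'y' -> {0,2}, take 2 (3->2 ok)
  t4 'x' -> {1,5}, take 5 (2->5 ok)
  t5 'x' -> {1,5}, take 5 (5->5 ok)
  t6 'x' -> {1,5}, take 5 (5->5 ok)
  t7 'x' -> {1,5}, take 5 (5->5 ok)
  t8 'x' -> {1,5}, take 1 (5->1 ok)
  t9 'y' -> {0,2}, take 2 (1->2 ok)
  t10 'x' -> {1,5}, take 5 (2->5 ok)
  t11 'x' -> {1,5}, take 1 (5->1 ok)
  t12 'y' -> {0,2}, take 2 (1->2 ok)
  t13 'x' -> {1,5}, take 5 (2->5 ok)
  t14 'x' -> {1,5}, take 5 (5->5 ok)
  t15 'x' -> {1,5}, take 1 (5->1 ok)
  t16 'x' -> {1,5}, take 5 (1->5 ok)
  t17 'x' -> {1,5}, take 1 (5->1 ok)
  t18 'x' -> {1,5}, take 5 (1->5 ok)
  t19 'z' -> {3}, take 3 (5->3 ok)
  t20 'y' -> {0,2}, take 2 (3->2 ok)

0,3,3,2,5,5,5,5,1,2,5,1,2,5,5,1,5,1,5,3,2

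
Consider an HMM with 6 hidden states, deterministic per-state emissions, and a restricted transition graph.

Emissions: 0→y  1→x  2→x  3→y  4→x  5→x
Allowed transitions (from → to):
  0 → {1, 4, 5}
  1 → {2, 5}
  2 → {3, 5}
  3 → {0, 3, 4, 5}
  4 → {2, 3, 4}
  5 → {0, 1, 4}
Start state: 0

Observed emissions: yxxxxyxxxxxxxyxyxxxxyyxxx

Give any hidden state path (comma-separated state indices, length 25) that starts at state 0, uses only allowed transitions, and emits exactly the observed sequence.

  0: obs=y cand={0,3} pick 0 [start]
  1: obs=x cand={1,2,4,5} pick 1 [0->1 ok]
  2: obs=x cand={1,2,4,5} pick 5 [1->5 ok]
  3: obs=x cand={1,2,4,5} pick 4 [5->4 ok]
  4: obs=x cand={1,2,4,5} pick 4 [4->4 ok]
  5: obs=y cand={0,3} pick 3 [4->3 ok]
  6: obs=x cand={1,2,4,5} pick 4 [3->4 ok]
  7: obs=x cand={1,2,4,5} pick 4 [4->4 ok]
  8: obs=x cand={1,2,4,5} pick 2 [4->2 ok]
  9: obs=x cand={1,2,4,5} pick 5 [2->5 ok]
  10: obs=x cand={1,2,4,5} pick 1 [5->1 ok]
  11: obs=x cand={1,2,4,5} pick 2 [1->2 ok]
  12: obs=x cand={1,2,4,5} pick 5 [2->5 ok]
  13: obs=y cand={0,3} pick 0 [5->0 ok]
  14: obs=x cand={1,2,4,5} pick 4 [0->4 ok]
  15: obs=y cand={0,3} pick 3 [4->3 ok]
  16: obs=x cand={1,2,4,5} pick 4 [3->4 ok]
  17: obs=x cand={1,2,4,5} pick 4 [4->4 ok]
  18: obs=x cand={1,2,4,5} pick 4 [4->4 ok]
  19: obs=x cand={1,2,4,5} pick 2 [4->2 ok]
  20: obs=y cand={0,3} pick 3 [2->3 ok]
  21: obs=y cand={0,3} pick 0 [3->0 ok]
  22: obs=x cand={1,2,4,5} pick 5 [0->5 ok]
  23: obs=x cand={1,2,4,5} pick 1 [5->1 ok]
  24: obs=x cand={1,2,4,5} pick 5 [1->5 ok]

0,1,5,4,4,3,4,4,2,5,1,2,5,0,4,3,4,4,4,2,3,0,5,1,5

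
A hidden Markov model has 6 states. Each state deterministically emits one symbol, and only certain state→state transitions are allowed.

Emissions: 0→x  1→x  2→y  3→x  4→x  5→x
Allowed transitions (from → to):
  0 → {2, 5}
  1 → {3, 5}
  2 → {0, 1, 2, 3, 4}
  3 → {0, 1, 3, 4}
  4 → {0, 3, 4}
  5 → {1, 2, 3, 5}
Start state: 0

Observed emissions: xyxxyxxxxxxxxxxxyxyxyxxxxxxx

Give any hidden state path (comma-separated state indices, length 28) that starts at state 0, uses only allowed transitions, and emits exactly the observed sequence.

  [0] x  {0,1,3,4,5}  => 0  start
  [1] y  {2}  => 2  0->2 ok
  [2] x  {0,1,3,4,5}  => 1  2->1 ok
  [3] x  {0,1,3,4,5}  => 5  1->5 ok
  [4] y  {2}  => 2  5->2 ok
  [5] x  {0,1,3,4,5}  => 0  2->0 ok
  [6] x  {0,1,3,4,5}  => 5  0->5 ok
  [7] x  {0,1,3,4,5}  => 1  5->1 ok
  [8] x  {0,1,3,4,5}  => 3  1->3 ok
  [9] x  {0,1,3,4,5}  => 4  3->4 ok
  [10] x  {0,1,3,4,5}  => 3  4->3 ok
  [11] x  {0,1,3,4,5}  => 3  3->3 ok
  [12] x  {0,1,3,4,5}  => 3  3->3 ok
  [13] x  {0,1,3,4,5}  => 0  3->0 ok
  [14] x  {0,1,3,4,5}  => 5  0->5 ok
  [15] x  {0,1,3,4,5}  => 5  5->5 ok
  [16] y  {2}  => 2  5->2 ok
  [17] x  {0,1,3,4,5}  => 0  2->0 ok
  [18] y  {2}  => 2  0->2 ok
  [19] x  {0,1,3,4,5}  => 0  2->0 ok
  [20] y  {2}  => 2  0->2 ok
  [21] x  {0,1,3,4,5}  => 3  2->3 ok
  [22] x  {0,1,3,4,5}  => 1  3->1 ok
  [23] x  {0,1,3,4,5}  => 3  1->3 ok
  [24] x  {0,1,3,4,5}  => 4  3->4 ok
  [25] x  {0,1,3,4,5}  => 4  4->4 ok
  [26] x  {0,1,3,4,5}  => 4  4->4 ok
  [27] x  {0,1,3,4,5}  => 4  4->4 ok

0,2,1,5,2,0,5,1,3,4,3,3,3,0,5,5,2,0,2,0,2,3,1,3,4,4,4,4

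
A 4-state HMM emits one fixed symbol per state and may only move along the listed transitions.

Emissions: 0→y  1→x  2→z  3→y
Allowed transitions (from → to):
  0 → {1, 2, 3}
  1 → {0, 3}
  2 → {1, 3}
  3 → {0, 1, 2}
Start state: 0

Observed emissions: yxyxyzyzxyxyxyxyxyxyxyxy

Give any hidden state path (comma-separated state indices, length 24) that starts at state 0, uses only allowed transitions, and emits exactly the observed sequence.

  [0] y  {0,3}  => 0  start
  [1] x  {1}  => 1  0->1 ok
  [2] y  {0,3}  => 0  1->0 ok
  [3] x  {1}  => 1  0->1 ok
  [4] y  {0,3}  => 3  1->3 ok
  [5] z  {2}  => 2  3->2 ok
  [6] y  {0,3}  => 3  2->3 ok
  [7] z  {2}  => 2  3->2 ok
  [8] x  {1}  => 1  2->1 ok
  [9] y  {0,3}  => 3  1->3 ok
  [10] x  {1}  => 1  3->1 ok
  [11] y  {0,3}  => 0  1->0 ok
  [12] x  {1}  => 1  0->1 ok
  [13] y  {0,3}  => 3  1->3 ok
  [14] x  {1}  => 1  3->1 ok
  [15] y  {0,3}  => 3  1->3 ok
  [16] x  {1}  => 1  3->1 ok
  [17] y  {0,3}  => 0  1->0 ok
  [18] x  {1}  => 1  0->1 ok
  [19] y  {0,3}  => 3  1->3 ok
  [20] x  {1}  => 1  3->1 ok
  [21] y  {0,3}  => 0  1->0 ok
  [22] x  {1}  => 1  0->1 ok
  [23] y  {0,3}  => 0  1->0 ok

0,1,0,1,3,2,3,2,1,3,1,0,1,3,1,3,1,0,1,3,1,0,1,0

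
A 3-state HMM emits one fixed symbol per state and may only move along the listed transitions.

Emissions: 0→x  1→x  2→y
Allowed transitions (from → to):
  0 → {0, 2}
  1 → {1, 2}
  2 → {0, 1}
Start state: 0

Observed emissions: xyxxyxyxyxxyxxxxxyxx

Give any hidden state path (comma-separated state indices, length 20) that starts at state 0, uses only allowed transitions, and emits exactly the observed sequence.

0,2,0,0,2,0,2,1,2,0,0,2,1,1,1,1,1,2,0,0

  [0] x  {0,1}  => 0  start
  [1] y  {2}  => 2  0->2 ok
  [2] x  {0,1}  => 0  2->0 ok
  [3] x  {0,1}  => 0  0->0 ok
  [4] y  {2}  => 2  0->2 ok
  [5] x  {0,1}  => 0  2->0 ok
  [6] y  {2}  => 2  0->2 ok
  [7] x  {0,1}  => 1  2->1 ok
  [8] y  {2}  => 2  1->2 ok
  [9] x  {0,1}  => 0  2->0 ok
  [10] x  {0,1}  => 0  0->0 ok
  [11] y  {2}  => 2  0->2 ok
  [12] x  {0,1}  => 1  2->1 ok
  [13] x  {0,1}  => 1  1->1 ok
  [14] x  {0,1}  => 1  1->1 ok
  [15] x  {0,1}  => 1  1->1 ok
  [16] x  {0,1}  => 1  1->1 ok
  [17] y  {2}  => 2  1->2 ok
  [18] x  {0,1}  => 0  2->0 ok
  [19] x  {0,1}  => 0  0->0 ok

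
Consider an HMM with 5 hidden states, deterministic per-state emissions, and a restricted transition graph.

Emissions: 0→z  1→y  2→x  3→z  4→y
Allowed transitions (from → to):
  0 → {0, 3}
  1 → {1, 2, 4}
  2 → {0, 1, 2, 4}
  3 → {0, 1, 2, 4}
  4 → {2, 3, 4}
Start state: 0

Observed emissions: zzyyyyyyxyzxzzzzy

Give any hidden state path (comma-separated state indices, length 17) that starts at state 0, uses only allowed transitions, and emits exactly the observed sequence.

0,3,1,4,4,4,4,4,2,4,3,2,0,3,0,3,4

  t0 'z' -> {0,3}, take 0 (start)
  t1 'z' -> {0,3}, take 3 (0->3 ok)
  t2 'y' -> {1,4}, take 1 (3->1 ok)
  t3 'y' -> {1,4}, take 4 (1->4 ok)
  t4 'y' -> {1,4}, take 4 (4->4 ok)
  t5 'y' -> {1,4}, take 4 (4->4 ok)
  t6 'y' -> {1,4}, take 4 (4->4 ok)
  t7 'y' -> {1,4}, take 4 (4->4 ok)
  t8 'x' -> {2}, take 2 (4->2 ok)
  t9 'y' -> {1,4}, take 4 (2->4 ok)
  t10 'z' -> {0,3}, take 3 (4->3 ok)
  t11 'x' -> {2}, take 2 (3->2 ok)
  t12 'z' -> {0,3}, take 0 (2->0 ok)
  t13 'z' -> {0,3}, take 3 (0->3 ok)
  t14 'z' -> {0,3}, take 0 (3->0 ok)
  t15 'z' -> {0,3}, take 3 (0->3 ok)
  t16 'y' -> {1,4}, take 4 (3->4 ok)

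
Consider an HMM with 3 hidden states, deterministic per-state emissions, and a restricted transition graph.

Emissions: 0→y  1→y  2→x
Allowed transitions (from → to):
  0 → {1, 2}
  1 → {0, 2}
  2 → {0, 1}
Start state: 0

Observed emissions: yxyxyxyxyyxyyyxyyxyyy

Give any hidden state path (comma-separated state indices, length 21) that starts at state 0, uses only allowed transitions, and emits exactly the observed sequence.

  [0] y  {0,1}  => 0  start
  [1] x  {2}  => 2  0->2 ok
  [2] y  {0,1}  => 1  2->1 ok
  [3] x  {2}  => 2  1->2 ok
  [4] y  {0,1}  => 1  2->1 ok
  [5] x  {2}  => 2  1->2 ok
  [6] y  {0,1}  => 0  2->0 ok
  [7] x  {2}  => 2  0->2 ok
  [8] y  {0,1}  => 1  2->1 ok
  [9] y  {0,1}  => 0  1->0 ok
  [10] x  {2}  => 2  0->2 ok
  [11] y  {0,1}  => 0  2->0 ok
  [12] y  {0,1}  => 1  0->1 ok
  [13] y  {0,1}  => 0  1->0 ok
  [14] x  {2}  => 2  0->2 ok
  [15] y  {0,1}  => 0  2->0 ok
  [16] y  {0,1}  => 1  0->1 ok
  [17] x  {2}  => 2  1->2 ok
  [18] y  {0,1}  => 1  2->1 ok
  [19] y  {0,1}  => 0  1->0 ok
  [20] y  {0,1}  => 1  0->1 ok

0,2,1,2,1,2,0,2,1,0,2,0,1,0,2,0,1,2,1,0,1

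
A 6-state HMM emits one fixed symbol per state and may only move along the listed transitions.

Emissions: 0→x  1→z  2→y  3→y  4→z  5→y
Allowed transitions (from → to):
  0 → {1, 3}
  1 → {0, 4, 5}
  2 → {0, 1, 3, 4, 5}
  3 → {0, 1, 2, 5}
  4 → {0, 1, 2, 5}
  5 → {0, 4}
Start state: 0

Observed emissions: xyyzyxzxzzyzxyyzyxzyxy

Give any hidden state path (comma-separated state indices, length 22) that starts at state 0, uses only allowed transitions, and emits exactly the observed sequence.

0,3,5,4,2,0,1,0,1,4,2,1,0,3,2,4,5,0,1,5,0,3

  t0 'x' -> {0}, take 0 (start)
  t1 'y' -> {2,3,5}, take 3 (0->3 ok)
  t2 'y' -> {2,3,5}, take 5 (3->5 ok)
  t3 'z' -> {1,4}, take 4 (5->4 ok)
  t4 'y' -> {2,3,5}, take 2 (4->2 ok)
  t5 'x' -> {0}, take 0 (2->0 ok)
  t6 'z' -> {1,4}, take 1 (0->1 ok)
  t7 'x' -> {0}, take 0 (1->0 ok)
  t8 'z' -> {1,4}, take 1 (0->1 ok)
  t9 'z' -> {1,4}, take 4 (1->4 ok)
  t10 'y' -> {2,3,5}, take 2 (4->2 ok)
  t11 'z' -> {1,4}, take 1 (2->1 ok)
  t12 'x' -> {0}, take 0 (1->0 ok)
  t13 'y' -> {2,3,5}, take 3 (0->3 ok)
  t14 'y' -> {2,3,5}, take 2 (3->2 ok)
  t15 'z' -> {1,4}, take 4 (2->4 ok)
  t16 'y' -> {2,3,5}, take 5 (4->5 ok)
  t17 'x' -> {0}, take 0 (5->0 ok)
  t18 'z' -> {1,4}, take 1 (0->1 ok)
  t19 'y' -> {2,3,5}, take 5 (1->5 ok)
  t20 'x' -> {0}, take 0 (5->0 ok)
  t21 'y' -> {2,3,5}, take 3 (0->3 ok)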